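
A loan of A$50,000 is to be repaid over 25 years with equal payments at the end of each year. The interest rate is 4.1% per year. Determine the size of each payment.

A$3,234.52

Level ordinary annuity; solve PV = PMT × [(1 − (1+r)^−n)/r] for PMT.
Periodic rate r = 0.041 per year.
With n = 25: PMT = 50,000 / ([(1 − (1+r)^−n)/r]) = A$3,234.52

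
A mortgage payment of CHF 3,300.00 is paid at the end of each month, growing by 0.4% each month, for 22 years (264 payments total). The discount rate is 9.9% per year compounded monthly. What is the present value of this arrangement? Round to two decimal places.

Periodic rate r = 0.099/12 per month; n is counted in months.
Growing ordinary annuity: PV = PMT₁ × [1 − ((1+g)/(1+r))^n] / (r − g) = 3,300 × [1 − ((1+0.004)/(1+r))^264] / (r − 0.004) = CHF 521,897.62.

CHF 521,897.62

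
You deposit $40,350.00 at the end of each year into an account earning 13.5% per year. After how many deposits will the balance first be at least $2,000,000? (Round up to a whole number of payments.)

Periodic rate r = 0.135 per year.
Ordinary annuity FV: 2,000,000 = 40,350 × [((1+r)^n − 1)/r].
(1+r)^n = 1 + 2,000,000 × r / 40,350, so n = ln(1 + 2,000,000·r/40,350) / ln(1+r) = 16.11.
Round up to a whole number of payments: n = 17.

17 payments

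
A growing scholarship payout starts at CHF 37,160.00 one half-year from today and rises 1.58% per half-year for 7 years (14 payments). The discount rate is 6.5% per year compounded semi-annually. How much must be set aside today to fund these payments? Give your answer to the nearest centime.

CHF 454,171.12

Periodic rate r = 0.065/2 per half-year; n is counted in half-years.
Growing ordinary annuity: PV = PMT₁ × [1 − ((1+g)/(1+r))^n] / (r − g) = 37,160 × [1 − ((1+0.0158)/(1+r))^14] / (r − 0.0158) = CHF 454,171.12.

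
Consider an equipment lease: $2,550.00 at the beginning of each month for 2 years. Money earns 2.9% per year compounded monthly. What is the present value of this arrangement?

This is an annuity due: 24 payments of $2,550.00 at the beginning of each month.
Periodic rate r = 0.029/12 per month; n is counted in months.
PV = PMT × [(1 − (1+r)^−n)/r] × (1+r) = 2,550 × [1 − (1+r)^−24] / r × (1+r) = $59,532.87

$59,532.87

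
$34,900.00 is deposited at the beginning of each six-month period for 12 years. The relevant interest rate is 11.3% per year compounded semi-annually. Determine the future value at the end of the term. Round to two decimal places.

This is an annuity due: 24 deposits of $34,900.00 at the beginning of each six-month period.
Periodic rate r = 0.113/2 per half-year; n is counted in half-years.
FV = PMT × [((1+r)^n − 1)/r] × (1+r) = 34,900 × [(1+r)^24 − 1] / r × (1+r) = $1,788,101.52

$1,788,101.52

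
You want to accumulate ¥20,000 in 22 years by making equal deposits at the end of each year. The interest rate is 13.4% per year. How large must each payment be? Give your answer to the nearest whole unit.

¥180

Level ordinary annuity; solve FV = PMT × [((1+r)^n − 1)/r] for PMT.
Periodic rate r = 0.134 per year.
With n = 22: PMT = 20,000 / ([((1+r)^n − 1)/r]) = ¥180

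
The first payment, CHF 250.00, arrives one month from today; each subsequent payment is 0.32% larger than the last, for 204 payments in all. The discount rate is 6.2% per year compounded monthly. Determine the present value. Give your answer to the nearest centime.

Periodic rate r = 0.062/12 per month; n is counted in months.
Growing ordinary annuity: PV = PMT₁ × [1 − ((1+g)/(1+r))^n] / (r − g) = 250 × [1 − ((1+0.0032)/(1+r))^204] / (r − 0.0032) = CHF 41,868.31.

CHF 41,868.31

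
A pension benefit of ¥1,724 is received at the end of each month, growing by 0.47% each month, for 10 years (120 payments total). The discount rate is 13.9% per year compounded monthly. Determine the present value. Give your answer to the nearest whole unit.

Periodic rate r = 0.139/12 per month; n is counted in months.
Growing ordinary annuity: PV = PMT₁ × [1 − ((1+g)/(1+r))^n] / (r − g) = 1,724 × [1 − ((1+0.0047)/(1+r))^120] / (r − 0.0047) = ¥140,076.

¥140,076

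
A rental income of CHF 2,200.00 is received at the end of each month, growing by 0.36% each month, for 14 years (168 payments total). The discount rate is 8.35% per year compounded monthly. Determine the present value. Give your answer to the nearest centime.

Periodic rate r = 0.0835/12 per month; n is counted in months.
Growing ordinary annuity: PV = PMT₁ × [1 − ((1+g)/(1+r))^n] / (r − g) = 2,200 × [1 − ((1+0.0036)/(1+r))^168] / (r − 0.0036) = CHF 281,358.14.

CHF 281,358.14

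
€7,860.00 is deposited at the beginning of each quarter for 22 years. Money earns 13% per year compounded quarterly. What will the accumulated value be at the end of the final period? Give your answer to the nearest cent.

€3,916,632.37

This is an annuity due: 88 deposits of €7,860.00 at the beginning of each quarter.
Periodic rate r = 0.13/4 per quarter; n is counted in quarters.
FV = PMT × [((1+r)^n − 1)/r] × (1+r) = 7,860 × [(1+r)^88 − 1] / r × (1+r) = €3,916,632.37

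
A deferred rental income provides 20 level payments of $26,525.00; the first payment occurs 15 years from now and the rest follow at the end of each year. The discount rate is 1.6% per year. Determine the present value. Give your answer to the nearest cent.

$361,083.15

Ordinary annuity of 20 payments, first payment at period 15.
Periodic rate r = 0.016 per year.
The ordinary-annuity PV formula values the stream one period before the first payment (period 14); discount that back 14 periods:
PV₀ = 26,525 × [1 − (1+r)^−20] / r × (1+r)^−14 = $361,083.15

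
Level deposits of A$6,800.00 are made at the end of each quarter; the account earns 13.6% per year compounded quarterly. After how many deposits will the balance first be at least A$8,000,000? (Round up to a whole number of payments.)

Periodic rate r = 0.136/4 per quarter; n is counted in quarters.
Ordinary annuity FV: 8,000,000 = 6,800 × [((1+r)^n − 1)/r].
(1+r)^n = 1 + 8,000,000 × r / 6,800, so n = ln(1 + 8,000,000·r/6,800) / ln(1+r) = 111.07.
Round up to a whole number of payments: n = 112.

112 payments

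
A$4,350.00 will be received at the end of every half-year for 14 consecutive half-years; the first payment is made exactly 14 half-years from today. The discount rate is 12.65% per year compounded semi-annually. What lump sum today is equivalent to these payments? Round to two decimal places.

Ordinary annuity of 14 payments, first payment at period 14.
Periodic rate r = 0.1265/2 per half-year; n is counted in half-years.
The ordinary-annuity PV formula values the stream one period before the first payment (period 13); discount that back 13 periods:
PV₀ = 4,350 × [1 − (1+r)^−14] / r × (1+r)^−13 = A$17,855.97

A$17,855.97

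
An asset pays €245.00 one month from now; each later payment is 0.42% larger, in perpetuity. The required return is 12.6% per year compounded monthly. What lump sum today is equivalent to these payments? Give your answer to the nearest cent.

€38,888.89

Periodic rate r = 0.126/12 per month.
Growing perpetuity (Gordon): PV = PMT₁ / (r − g) = 245 / (r − 0.0042) = €38,888.89.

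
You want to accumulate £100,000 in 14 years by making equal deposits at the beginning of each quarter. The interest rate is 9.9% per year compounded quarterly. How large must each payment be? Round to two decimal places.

Level annuity due; solve FV = PMT × [((1+r)^n − 1)/r] × (1+r) for PMT.
Periodic rate r = 0.099/4 per quarter; n is counted in quarters.
With n = 56: PMT = 100,000 / ([((1+r)^n − 1)/r] × (1+r)) = £823.77

£823.77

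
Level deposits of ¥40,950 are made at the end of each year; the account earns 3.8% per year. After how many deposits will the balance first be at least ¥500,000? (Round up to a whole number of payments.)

11 payments

Periodic rate r = 0.038 per year.
Ordinary annuity FV: 500,000 = 40,950 × [((1+r)^n − 1)/r].
(1+r)^n = 1 + 500,000 × r / 40,950, so n = ln(1 + 500,000·r/40,950) / ln(1+r) = 10.22.
Round up to a whole number of payments: n = 11.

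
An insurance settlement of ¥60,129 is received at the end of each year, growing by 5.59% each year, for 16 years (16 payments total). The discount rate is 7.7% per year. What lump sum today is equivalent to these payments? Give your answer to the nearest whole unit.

Periodic rate r = 0.077 per year.
Growing ordinary annuity: PV = PMT₁ × [1 − ((1+g)/(1+r))^n] / (r − g) = 60,129 × [1 − ((1+0.0559)/(1+r))^16] / (r − 0.0559) = ¥773,297.

¥773,297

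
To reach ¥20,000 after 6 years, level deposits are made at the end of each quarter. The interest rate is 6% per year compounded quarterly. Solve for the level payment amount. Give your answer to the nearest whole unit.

¥698

Level ordinary annuity; solve FV = PMT × [((1+r)^n − 1)/r] for PMT.
Periodic rate r = 0.06/4 per quarter; n is counted in quarters.
With n = 24: PMT = 20,000 / ([((1+r)^n − 1)/r]) = ¥698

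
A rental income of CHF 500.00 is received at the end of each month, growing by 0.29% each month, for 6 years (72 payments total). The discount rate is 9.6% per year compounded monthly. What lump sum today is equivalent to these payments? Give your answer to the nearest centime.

CHF 29,995.04

Periodic rate r = 0.096/12 per month; n is counted in months.
Growing ordinary annuity: PV = PMT₁ × [1 − ((1+g)/(1+r))^n] / (r − g) = 500 × [1 − ((1+0.0029)/(1+r))^72] / (r − 0.0029) = CHF 29,995.04.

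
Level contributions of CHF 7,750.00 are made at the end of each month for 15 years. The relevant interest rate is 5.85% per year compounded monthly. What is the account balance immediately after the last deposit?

CHF 2,225,256.77

This is an ordinary annuity: 180 deposits of CHF 7,750.00 at the end of each month.
Periodic rate r = 0.0585/12 per month; n is counted in months.
FV = PMT × [((1+r)^n − 1)/r] = 7,750 × [(1+r)^180 − 1] / r = CHF 2,225,256.77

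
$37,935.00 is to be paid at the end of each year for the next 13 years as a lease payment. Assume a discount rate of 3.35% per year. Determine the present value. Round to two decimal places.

This is an ordinary annuity: 13 payments of $37,935.00 at the end of each year.
Periodic rate r = 0.0335 per year.
PV = PMT × [(1 − (1+r)^−n)/r] = 37,935 × [1 − (1+r)^−13] / r = $394,553.44

$394,553.44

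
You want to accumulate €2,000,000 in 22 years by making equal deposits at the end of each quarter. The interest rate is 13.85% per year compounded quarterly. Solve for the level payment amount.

€3,645.87

Level ordinary annuity; solve FV = PMT × [((1+r)^n − 1)/r] for PMT.
Periodic rate r = 0.1385/4 per quarter; n is counted in quarters.
With n = 88: PMT = 2,000,000 / ([((1+r)^n − 1)/r]) = €3,645.87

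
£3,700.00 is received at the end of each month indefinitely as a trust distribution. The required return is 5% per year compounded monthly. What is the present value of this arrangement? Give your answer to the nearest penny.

£888,000.00

Periodic rate r = 0.05/12 per month.
Level perpetuity: PV = PMT / r = 3,700 / (0.05/12) = £888,000.00.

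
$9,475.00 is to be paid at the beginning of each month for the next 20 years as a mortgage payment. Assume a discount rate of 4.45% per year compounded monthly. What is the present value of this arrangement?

This is an annuity due: 240 payments of $9,475.00 at the beginning of each month.
Periodic rate r = 0.0445/12 per month; n is counted in months.
PV = PMT × [(1 − (1+r)^−n)/r] × (1+r) = 9,475 × [1 − (1+r)^−240] / r × (1+r) = $1,509,656.66

$1,509,656.66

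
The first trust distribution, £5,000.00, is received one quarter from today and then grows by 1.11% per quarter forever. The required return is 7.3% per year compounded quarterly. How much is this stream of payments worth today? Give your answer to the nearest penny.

£699,300.70

Periodic rate r = 0.073/4 per quarter.
Growing perpetuity (Gordon): PV = PMT₁ / (r − g) = 5,000 / (r − 0.0111) = £699,300.70.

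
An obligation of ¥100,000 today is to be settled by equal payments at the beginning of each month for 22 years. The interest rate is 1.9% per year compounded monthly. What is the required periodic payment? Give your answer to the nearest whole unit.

¥463

Level annuity due; solve PV = PMT × [(1 − (1+r)^−n)/r] × (1+r) for PMT.
Periodic rate r = 0.019/12 per month; n is counted in months.
With n = 264: PMT = 100,000 / ([(1 − (1+r)^−n)/r] × (1+r)) = ¥463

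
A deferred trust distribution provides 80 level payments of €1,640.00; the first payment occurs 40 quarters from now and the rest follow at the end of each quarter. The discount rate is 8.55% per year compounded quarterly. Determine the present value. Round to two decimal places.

€27,436.07

Ordinary annuity of 80 payments, first payment at period 40.
Periodic rate r = 0.0855/4 per quarter; n is counted in quarters.
The ordinary-annuity PV formula values the stream one period before the first payment (period 39); discount that back 39 periods:
PV₀ = 1,640 × [1 − (1+r)^−80] / r × (1+r)^−39 = €27,436.07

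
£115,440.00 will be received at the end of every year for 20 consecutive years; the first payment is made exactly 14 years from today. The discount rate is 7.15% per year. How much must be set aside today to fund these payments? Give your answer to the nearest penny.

£492,574.48

Ordinary annuity of 20 payments, first payment at period 14.
Periodic rate r = 0.0715 per year.
The ordinary-annuity PV formula values the stream one period before the first payment (period 13); discount that back 13 periods:
PV₀ = 115,440 × [1 − (1+r)^−20] / r × (1+r)^−13 = £492,574.48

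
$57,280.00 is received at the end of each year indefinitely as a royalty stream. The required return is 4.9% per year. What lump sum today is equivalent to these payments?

$1,168,979.59

Periodic rate r = 0.049 per year.
Level perpetuity: PV = PMT / r = 57,280 / (0.049) = $1,168,979.59.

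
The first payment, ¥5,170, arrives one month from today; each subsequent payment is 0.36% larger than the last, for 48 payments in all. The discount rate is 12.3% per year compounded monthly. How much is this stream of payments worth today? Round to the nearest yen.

¥211,211

Periodic rate r = 0.123/12 per month; n is counted in months.
Growing ordinary annuity: PV = PMT₁ × [1 − ((1+g)/(1+r))^n] / (r − g) = 5,170 × [1 − ((1+0.0036)/(1+r))^48] / (r − 0.0036) = ¥211,211.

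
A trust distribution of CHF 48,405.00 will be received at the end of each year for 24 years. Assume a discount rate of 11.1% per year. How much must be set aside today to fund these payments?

This is an ordinary annuity: 24 payments of CHF 48,405.00 at the end of each year.
Periodic rate r = 0.111 per year.
PV = PMT × [(1 − (1+r)^−n)/r] = 48,405 × [1 − (1+r)^−24] / r = CHF 401,212.86

CHF 401,212.86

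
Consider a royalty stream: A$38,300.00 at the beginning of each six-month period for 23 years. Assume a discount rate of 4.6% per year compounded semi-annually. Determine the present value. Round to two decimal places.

This is an annuity due: 46 payments of A$38,300.00 at the beginning of each six-month period.
Periodic rate r = 0.046/2 per half-year; n is counted in half-years.
PV = PMT × [(1 − (1+r)^−n)/r] × (1+r) = 38,300 × [1 − (1+r)^−46] / r × (1+r) = A$1,105,012.89

A$1,105,012.89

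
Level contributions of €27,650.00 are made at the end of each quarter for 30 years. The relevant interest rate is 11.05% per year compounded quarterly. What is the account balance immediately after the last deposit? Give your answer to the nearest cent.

€25,335,239.41

This is an ordinary annuity: 120 deposits of €27,650.00 at the end of each quarter.
Periodic rate r = 0.1105/4 per quarter; n is counted in quarters.
FV = PMT × [((1+r)^n − 1)/r] = 27,650 × [(1+r)^120 − 1] / r = €25,335,239.41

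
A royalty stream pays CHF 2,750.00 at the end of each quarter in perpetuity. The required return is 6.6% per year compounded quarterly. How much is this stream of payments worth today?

CHF 166,666.67

Periodic rate r = 0.066/4 per quarter.
Level perpetuity: PV = PMT / r = 2,750 / (0.066/4) = CHF 166,666.67.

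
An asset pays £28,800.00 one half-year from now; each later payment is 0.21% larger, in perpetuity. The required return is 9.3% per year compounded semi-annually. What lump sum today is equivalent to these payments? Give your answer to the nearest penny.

Periodic rate r = 0.093/2 per half-year.
Growing perpetuity (Gordon): PV = PMT₁ / (r − g) = 28,800 / (r − 0.0021) = £648,648.65.

£648,648.65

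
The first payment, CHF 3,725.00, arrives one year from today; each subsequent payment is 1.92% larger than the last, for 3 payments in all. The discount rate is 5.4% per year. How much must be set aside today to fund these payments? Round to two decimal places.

Periodic rate r = 0.054 per year.
Growing ordinary annuity: PV = PMT₁ × [1 − ((1+g)/(1+r))^n] / (r − g) = 3,725 × [1 − ((1+0.0192)/(1+r))^3] / (r − 0.0192) = CHF 10,256.26.

CHF 10,256.26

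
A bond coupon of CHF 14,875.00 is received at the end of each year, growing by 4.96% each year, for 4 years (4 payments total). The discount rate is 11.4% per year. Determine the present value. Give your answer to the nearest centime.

Periodic rate r = 0.114 per year.
Growing ordinary annuity: PV = PMT₁ × [1 − ((1+g)/(1+r))^n] / (r − g) = 14,875 × [1 − ((1+0.0496)/(1+r))^4] / (r − 0.0496) = CHF 48,955.53.

CHF 48,955.53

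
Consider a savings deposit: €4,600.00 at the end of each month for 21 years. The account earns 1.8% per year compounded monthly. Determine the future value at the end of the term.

€1,407,445.70

This is an ordinary annuity: 252 deposits of €4,600.00 at the end of each month.
Periodic rate r = 0.018/12 per month; n is counted in months.
FV = PMT × [((1+r)^n − 1)/r] = 4,600 × [(1+r)^252 − 1] / r = €1,407,445.70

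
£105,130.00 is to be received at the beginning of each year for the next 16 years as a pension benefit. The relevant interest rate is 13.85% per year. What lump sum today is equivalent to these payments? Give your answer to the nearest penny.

£755,728.43

This is an annuity due: 16 payments of £105,130.00 at the beginning of each year.
Periodic rate r = 0.1385 per year.
PV = PMT × [(1 − (1+r)^−n)/r] × (1+r) = 105,130 × [1 − (1+r)^−16] / r × (1+r) = £755,728.43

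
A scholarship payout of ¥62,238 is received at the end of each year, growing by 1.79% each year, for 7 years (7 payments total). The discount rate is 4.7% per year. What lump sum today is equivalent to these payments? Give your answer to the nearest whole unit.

¥382,977

Periodic rate r = 0.047 per year.
Growing ordinary annuity: PV = PMT₁ × [1 − ((1+g)/(1+r))^n] / (r − g) = 62,238 × [1 − ((1+0.0179)/(1+r))^7] / (r − 0.0179) = ¥382,977.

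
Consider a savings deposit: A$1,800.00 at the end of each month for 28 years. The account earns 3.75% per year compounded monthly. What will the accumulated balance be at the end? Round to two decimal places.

A$1,067,314.38

This is an ordinary annuity: 336 deposits of A$1,800.00 at the end of each month.
Periodic rate r = 0.0375/12 per month; n is counted in months.
FV = PMT × [((1+r)^n − 1)/r] = 1,800 × [(1+r)^336 − 1] / r = A$1,067,314.38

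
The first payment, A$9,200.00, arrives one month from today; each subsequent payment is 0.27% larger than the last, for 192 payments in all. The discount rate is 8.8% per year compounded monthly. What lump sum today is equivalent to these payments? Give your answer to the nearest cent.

Periodic rate r = 0.088/12 per month; n is counted in months.
Growing ordinary annuity: PV = PMT₁ × [1 − ((1+g)/(1+r))^n] / (r − g) = 9,200 × [1 − ((1+0.0027)/(1+r))^192] / (r − 0.0027) = A$1,166,253.44.

A$1,166,253.44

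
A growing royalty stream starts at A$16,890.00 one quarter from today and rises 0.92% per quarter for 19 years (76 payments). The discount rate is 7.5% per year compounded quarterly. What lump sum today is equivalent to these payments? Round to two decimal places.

Periodic rate r = 0.075/4 per quarter; n is counted in quarters.
Growing ordinary annuity: PV = PMT₁ × [1 − ((1+g)/(1+r))^n] / (r − g) = 16,890 × [1 − ((1+0.0092)/(1+r))^76] / (r − 0.0092) = A$904,101.50.

A$904,101.50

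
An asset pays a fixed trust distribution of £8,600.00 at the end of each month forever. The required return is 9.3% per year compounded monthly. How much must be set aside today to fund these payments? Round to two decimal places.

£1,109,677.42

Periodic rate r = 0.093/12 per month.
Level perpetuity: PV = PMT / r = 8,600 / (0.093/12) = £1,109,677.42.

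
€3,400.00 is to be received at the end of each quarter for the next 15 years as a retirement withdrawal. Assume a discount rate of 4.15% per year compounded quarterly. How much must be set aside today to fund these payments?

€151,295.93

This is an ordinary annuity: 60 payments of €3,400.00 at the end of each quarter.
Periodic rate r = 0.0415/4 per quarter; n is counted in quarters.
PV = PMT × [(1 − (1+r)^−n)/r] = 3,400 × [1 − (1+r)^−60] / r = €151,295.93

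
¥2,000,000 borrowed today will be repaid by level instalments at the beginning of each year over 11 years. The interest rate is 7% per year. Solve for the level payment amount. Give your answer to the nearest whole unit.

Level annuity due; solve PV = PMT × [(1 − (1+r)^−n)/r] × (1+r) for PMT.
Periodic rate r = 0.07 per year.
With n = 11: PMT = 2,000,000 / ([(1 − (1+r)^−n)/r] × (1+r)) = ¥249,265

¥249,265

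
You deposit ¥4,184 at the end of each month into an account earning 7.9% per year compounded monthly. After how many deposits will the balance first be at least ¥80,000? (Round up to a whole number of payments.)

19 payments

Periodic rate r = 0.079/12 per month; n is counted in months.
Ordinary annuity FV: 80,000 = 4,184 × [((1+r)^n − 1)/r].
(1+r)^n = 1 + 80,000 × r / 4,184, so n = ln(1 + 80,000·r/4,184) / ln(1+r) = 18.07.
Round up to a whole number of payments: n = 19.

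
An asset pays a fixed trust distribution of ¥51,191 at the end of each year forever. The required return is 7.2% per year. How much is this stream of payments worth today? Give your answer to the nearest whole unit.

¥710,986

Periodic rate r = 0.072 per year.
Level perpetuity: PV = PMT / r = 51,191 / (0.072) = ¥710,986.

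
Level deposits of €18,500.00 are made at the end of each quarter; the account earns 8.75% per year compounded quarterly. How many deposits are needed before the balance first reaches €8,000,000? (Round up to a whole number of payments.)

109 payments

Periodic rate r = 0.0875/4 per quarter; n is counted in quarters.
Ordinary annuity FV: 8,000,000 = 18,500 × [((1+r)^n − 1)/r].
(1+r)^n = 1 + 8,000,000 × r / 18,500, so n = ln(1 + 8,000,000·r/18,500) / ln(1+r) = 108.48.
Round up to a whole number of payments: n = 109.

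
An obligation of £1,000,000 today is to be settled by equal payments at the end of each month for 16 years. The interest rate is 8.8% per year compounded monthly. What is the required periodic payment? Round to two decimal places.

£9,724.51

Level ordinary annuity; solve PV = PMT × [(1 − (1+r)^−n)/r] for PMT.
Periodic rate r = 0.088/12 per month; n is counted in months.
With n = 192: PMT = 1,000,000 / ([(1 − (1+r)^−n)/r]) = £9,724.51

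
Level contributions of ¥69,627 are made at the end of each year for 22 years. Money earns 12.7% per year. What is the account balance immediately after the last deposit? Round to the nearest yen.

This is an ordinary annuity: 22 deposits of ¥69,627 at the end of each year.
Periodic rate r = 0.127 per year.
FV = PMT × [((1+r)^n − 1)/r] = 69,627 × [(1+r)^22 − 1] / r = ¥7,060,275

¥7,060,275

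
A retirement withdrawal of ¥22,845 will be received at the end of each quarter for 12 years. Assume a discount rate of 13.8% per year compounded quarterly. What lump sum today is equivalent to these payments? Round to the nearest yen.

This is an ordinary annuity: 48 payments of ¥22,845 at the end of each quarter.
Periodic rate r = 0.138/4 per quarter; n is counted in quarters.
PV = PMT × [(1 − (1+r)^−n)/r] = 22,845 × [1 − (1+r)^−48] / r = ¥532,184

¥532,184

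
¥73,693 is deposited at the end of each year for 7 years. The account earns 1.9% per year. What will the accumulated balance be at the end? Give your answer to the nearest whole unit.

This is an ordinary annuity: 7 deposits of ¥73,693 at the end of each year.
Periodic rate r = 0.019 per year.
FV = PMT × [((1+r)^n − 1)/r] = 73,693 × [(1+r)^7 − 1] / r = ¥546,204

¥546,204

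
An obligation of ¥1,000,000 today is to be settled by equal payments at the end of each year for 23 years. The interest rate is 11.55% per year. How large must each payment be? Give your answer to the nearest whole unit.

¥125,673

Level ordinary annuity; solve PV = PMT × [(1 − (1+r)^−n)/r] for PMT.
Periodic rate r = 0.1155 per year.
With n = 23: PMT = 1,000,000 / ([(1 − (1+r)^−n)/r]) = ¥125,673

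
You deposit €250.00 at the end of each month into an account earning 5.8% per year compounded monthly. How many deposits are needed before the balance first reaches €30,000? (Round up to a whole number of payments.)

95 payments

Periodic rate r = 0.058/12 per month; n is counted in months.
Ordinary annuity FV: 30,000 = 250 × [((1+r)^n − 1)/r].
(1+r)^n = 1 + 30,000 × r / 250, so n = ln(1 + 30,000·r/250) / ln(1+r) = 94.87.
Round up to a whole number of payments: n = 95.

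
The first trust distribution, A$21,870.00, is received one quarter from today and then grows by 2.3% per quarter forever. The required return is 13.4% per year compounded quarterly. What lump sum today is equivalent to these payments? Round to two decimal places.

Periodic rate r = 0.134/4 per quarter.
Growing perpetuity (Gordon): PV = PMT₁ / (r − g) = 21,870 / (r − 0.023) = A$2,082,857.14.

A$2,082,857.14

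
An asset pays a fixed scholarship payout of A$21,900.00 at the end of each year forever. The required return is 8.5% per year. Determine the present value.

Periodic rate r = 0.085 per year.
Level perpetuity: PV = PMT / r = 21,900 / (0.085) = A$257,647.06.

A$257,647.06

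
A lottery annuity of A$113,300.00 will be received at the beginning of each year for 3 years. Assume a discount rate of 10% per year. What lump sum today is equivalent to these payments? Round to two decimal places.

This is an annuity due: 3 payments of A$113,300.00 at the beginning of each year.
Periodic rate r = 0.1 per year.
PV = PMT × [(1 − (1+r)^−n)/r] × (1+r) = 113,300 × [1 − (1+r)^−3] / r × (1+r) = A$309,936.36

A$309,936.36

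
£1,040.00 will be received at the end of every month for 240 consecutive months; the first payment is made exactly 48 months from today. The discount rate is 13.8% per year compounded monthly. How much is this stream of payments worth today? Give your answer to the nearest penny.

£49,439.84

Ordinary annuity of 240 payments, first payment at period 48.
Periodic rate r = 0.138/12 per month; n is counted in months.
The ordinary-annuity PV formula values the stream one period before the first payment (period 47); discount that back 47 periods:
PV₀ = 1,040 × [1 − (1+r)^−240] / r × (1+r)^−47 = £49,439.84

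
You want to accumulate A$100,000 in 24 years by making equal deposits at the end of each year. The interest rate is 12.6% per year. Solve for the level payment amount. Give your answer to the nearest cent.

Level ordinary annuity; solve FV = PMT × [((1+r)^n − 1)/r] for PMT.
Periodic rate r = 0.126 per year.
With n = 24: PMT = 100,000 / ([((1+r)^n − 1)/r]) = A$775.13

A$775.13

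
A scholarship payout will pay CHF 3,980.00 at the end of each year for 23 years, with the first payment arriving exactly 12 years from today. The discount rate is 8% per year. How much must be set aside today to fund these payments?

CHF 17,702.92

Ordinary annuity of 23 payments, first payment at period 12.
Periodic rate r = 0.08 per year.
The ordinary-annuity PV formula values the stream one period before the first payment (period 11); discount that back 11 periods:
PV₀ = 3,980 × [1 − (1+r)^−23] / r × (1+r)^−11 = CHF 17,702.92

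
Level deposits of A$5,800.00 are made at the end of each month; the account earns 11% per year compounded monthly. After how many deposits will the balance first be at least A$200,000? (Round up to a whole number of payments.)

31 payments

Periodic rate r = 0.11/12 per month; n is counted in months.
Ordinary annuity FV: 200,000 = 5,800 × [((1+r)^n − 1)/r].
(1+r)^n = 1 + 200,000 × r / 5,800, so n = ln(1 + 200,000·r/5,800) / ln(1+r) = 30.10.
Round up to a whole number of payments: n = 31.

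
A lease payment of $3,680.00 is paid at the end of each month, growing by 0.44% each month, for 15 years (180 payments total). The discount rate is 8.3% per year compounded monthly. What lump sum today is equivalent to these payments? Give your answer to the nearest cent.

Periodic rate r = 0.083/12 per month; n is counted in months.
Growing ordinary annuity: PV = PMT₁ × [1 − ((1+g)/(1+r))^n] / (r − g) = 3,680 × [1 − ((1+0.0044)/(1+r))^180] / (r − 0.0044) = $530,299.64.

$530,299.64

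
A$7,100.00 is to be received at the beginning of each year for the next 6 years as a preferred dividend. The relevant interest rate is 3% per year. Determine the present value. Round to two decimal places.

This is an annuity due: 6 payments of A$7,100.00 at the beginning of each year.
Periodic rate r = 0.03 per year.
PV = PMT × [(1 − (1+r)^−n)/r] × (1+r) = 7,100 × [1 − (1+r)^−6] / r × (1+r) = A$39,615.92

A$39,615.92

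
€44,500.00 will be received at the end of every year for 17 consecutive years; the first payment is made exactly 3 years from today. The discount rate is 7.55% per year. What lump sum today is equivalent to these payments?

Ordinary annuity of 17 payments, first payment at period 3.
Periodic rate r = 0.0755 per year.
The ordinary-annuity PV formula values the stream one period before the first payment (period 2); discount that back 2 periods:
PV₀ = 44,500 × [1 − (1+r)^−17] / r × (1+r)^−2 = €361,708.46

€361,708.46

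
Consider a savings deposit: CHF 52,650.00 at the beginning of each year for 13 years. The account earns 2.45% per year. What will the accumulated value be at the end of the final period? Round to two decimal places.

This is an annuity due: 13 deposits of CHF 52,650.00 at the beginning of each year.
Periodic rate r = 0.0245 per year.
FV = PMT × [((1+r)^n − 1)/r] × (1+r) = 52,650 × [(1+r)^13 − 1] / r × (1+r) = CHF 814,151.19

CHF 814,151.19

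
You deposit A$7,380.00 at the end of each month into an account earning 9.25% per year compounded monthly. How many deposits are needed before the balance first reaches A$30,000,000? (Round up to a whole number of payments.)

Periodic rate r = 0.0925/12 per month; n is counted in months.
Ordinary annuity FV: 30,000,000 = 7,380 × [((1+r)^n − 1)/r].
(1+r)^n = 1 + 30,000,000 × r / 7,380, so n = ln(1 + 30,000,000·r/7,380) / ln(1+r) = 452.69.
Round up to a whole number of payments: n = 453.

453 payments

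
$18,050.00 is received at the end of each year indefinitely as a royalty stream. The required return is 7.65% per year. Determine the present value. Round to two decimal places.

$235,947.71

Periodic rate r = 0.0765 per year.
Level perpetuity: PV = PMT / r = 18,050 / (0.0765) = $235,947.71.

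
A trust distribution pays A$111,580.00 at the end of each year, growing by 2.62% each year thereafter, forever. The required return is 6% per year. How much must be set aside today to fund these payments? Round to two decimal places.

Periodic rate r = 0.06 per year.
Growing perpetuity (Gordon): PV = PMT₁ / (r − g) = 111,580 / (r − 0.0262) = A$3,301,183.43.

A$3,301,183.43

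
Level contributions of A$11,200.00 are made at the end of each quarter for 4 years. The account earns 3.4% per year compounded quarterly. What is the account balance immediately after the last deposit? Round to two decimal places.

A$191,089.93

This is an ordinary annuity: 16 deposits of A$11,200.00 at the end of each quarter.
Periodic rate r = 0.034/4 per quarter; n is counted in quarters.
FV = PMT × [((1+r)^n − 1)/r] = 11,200 × [(1+r)^16 − 1] / r = A$191,089.93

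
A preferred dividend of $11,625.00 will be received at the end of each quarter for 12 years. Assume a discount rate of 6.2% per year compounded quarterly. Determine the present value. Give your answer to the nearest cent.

$391,553.18

This is an ordinary annuity: 48 payments of $11,625.00 at the end of each quarter.
Periodic rate r = 0.062/4 per quarter; n is counted in quarters.
PV = PMT × [(1 − (1+r)^−n)/r] = 11,625 × [1 − (1+r)^−48] / r = $391,553.18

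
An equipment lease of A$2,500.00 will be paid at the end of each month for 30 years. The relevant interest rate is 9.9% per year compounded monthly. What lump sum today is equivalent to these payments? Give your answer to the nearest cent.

This is an ordinary annuity: 360 payments of A$2,500.00 at the end of each month.
Periodic rate r = 0.099/12 per month; n is counted in months.
PV = PMT × [(1 − (1+r)^−n)/r] = 2,500 × [1 − (1+r)^−360] / r = A$287,293.26

A$287,293.26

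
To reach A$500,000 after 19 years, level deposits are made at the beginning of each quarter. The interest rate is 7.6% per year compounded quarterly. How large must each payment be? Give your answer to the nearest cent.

Level annuity due; solve FV = PMT × [((1+r)^n − 1)/r] × (1+r) for PMT.
Periodic rate r = 0.076/4 per quarter; n is counted in quarters.
With n = 76: PMT = 500,000 / ([((1+r)^n − 1)/r] × (1+r)) = A$2,931.17

A$2,931.17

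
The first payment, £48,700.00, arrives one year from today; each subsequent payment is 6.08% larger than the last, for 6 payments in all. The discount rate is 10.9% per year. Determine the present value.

£236,457.65

Periodic rate r = 0.109 per year.
Growing ordinary annuity: PV = PMT₁ × [1 − ((1+g)/(1+r))^n] / (r − g) = 48,700 × [1 − ((1+0.0608)/(1+r))^6] / (r − 0.0608) = £236,457.65.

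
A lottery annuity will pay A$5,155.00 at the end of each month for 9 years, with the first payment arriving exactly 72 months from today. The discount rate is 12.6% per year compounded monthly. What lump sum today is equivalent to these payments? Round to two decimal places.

A$158,172.62

Ordinary annuity of 108 payments, first payment at period 72.
Periodic rate r = 0.126/12 per month; n is counted in months.
The ordinary-annuity PV formula values the stream one period before the first payment (period 71); discount that back 71 periods:
PV₀ = 5,155 × [1 − (1+r)^−108] / r × (1+r)^−71 = A$158,172.62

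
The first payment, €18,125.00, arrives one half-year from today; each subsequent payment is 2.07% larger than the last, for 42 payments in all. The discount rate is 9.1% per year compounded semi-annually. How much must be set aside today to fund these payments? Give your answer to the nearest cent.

€464,199.23

Periodic rate r = 0.091/2 per half-year; n is counted in half-years.
Growing ordinary annuity: PV = PMT₁ × [1 − ((1+g)/(1+r))^n] / (r − g) = 18,125 × [1 − ((1+0.0207)/(1+r))^42] / (r − 0.0207) = €464,199.23.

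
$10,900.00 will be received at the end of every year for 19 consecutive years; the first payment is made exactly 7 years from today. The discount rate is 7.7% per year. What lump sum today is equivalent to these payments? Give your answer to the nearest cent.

$68,548.51

Ordinary annuity of 19 payments, first payment at period 7.
Periodic rate r = 0.077 per year.
The ordinary-annuity PV formula values the stream one period before the first payment (period 6); discount that back 6 periods:
PV₀ = 10,900 × [1 − (1+r)^−19] / r × (1+r)^−6 = $68,548.51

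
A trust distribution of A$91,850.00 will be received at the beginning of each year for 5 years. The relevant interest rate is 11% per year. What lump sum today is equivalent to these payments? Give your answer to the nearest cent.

This is an annuity due: 5 payments of A$91,850.00 at the beginning of each year.
Periodic rate r = 0.11 per year.
PV = PMT × [(1 − (1+r)^−n)/r] × (1+r) = 91,850 × [1 − (1+r)^−5] / r × (1+r) = A$376,809.64

A$376,809.64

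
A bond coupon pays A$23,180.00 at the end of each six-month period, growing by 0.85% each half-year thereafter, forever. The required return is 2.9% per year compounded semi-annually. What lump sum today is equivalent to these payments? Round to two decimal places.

A$3,863,333.33

Periodic rate r = 0.029/2 per half-year.
Growing perpetuity (Gordon): PV = PMT₁ / (r − g) = 23,180 / (r − 0.0085) = A$3,863,333.33.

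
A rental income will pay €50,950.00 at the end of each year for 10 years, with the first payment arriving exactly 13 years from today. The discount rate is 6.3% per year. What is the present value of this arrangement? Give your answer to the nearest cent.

€177,614.34

Ordinary annuity of 10 payments, first payment at period 13.
Periodic rate r = 0.063 per year.
The ordinary-annuity PV formula values the stream one period before the first payment (period 12); discount that back 12 periods:
PV₀ = 50,950 × [1 − (1+r)^−10] / r × (1+r)^−12 = €177,614.34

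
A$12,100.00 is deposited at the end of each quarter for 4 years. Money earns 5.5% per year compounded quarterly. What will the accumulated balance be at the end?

A$214,905.27

This is an ordinary annuity: 16 deposits of A$12,100.00 at the end of each quarter.
Periodic rate r = 0.055/4 per quarter; n is counted in quarters.
FV = PMT × [((1+r)^n − 1)/r] = 12,100 × [(1+r)^16 − 1] / r = A$214,905.27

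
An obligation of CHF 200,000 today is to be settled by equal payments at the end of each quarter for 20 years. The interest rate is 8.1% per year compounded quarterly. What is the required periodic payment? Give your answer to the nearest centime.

CHF 5,069.65

Level ordinary annuity; solve PV = PMT × [(1 − (1+r)^−n)/r] for PMT.
Periodic rate r = 0.081/4 per quarter; n is counted in quarters.
With n = 80: PMT = 200,000 / ([(1 − (1+r)^−n)/r]) = CHF 5,069.65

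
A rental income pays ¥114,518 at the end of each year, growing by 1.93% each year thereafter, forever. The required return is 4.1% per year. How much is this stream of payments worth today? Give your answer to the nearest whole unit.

Periodic rate r = 0.041 per year.
Growing perpetuity (Gordon): PV = PMT₁ / (r − g) = 114,518 / (r − 0.0193) = ¥5,277,327.

¥5,277,327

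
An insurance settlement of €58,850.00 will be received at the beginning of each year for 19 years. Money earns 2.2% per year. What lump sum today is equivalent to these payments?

This is an annuity due: 19 payments of €58,850.00 at the beginning of each year.
Periodic rate r = 0.022 per year.
PV = PMT × [(1 − (1+r)^−n)/r] × (1+r) = 58,850 × [1 − (1+r)^−19] / r × (1+r) = €925,811.55

€925,811.55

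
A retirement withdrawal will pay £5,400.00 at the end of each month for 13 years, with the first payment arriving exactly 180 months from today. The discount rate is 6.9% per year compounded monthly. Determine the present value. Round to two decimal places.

£198,936.03

Ordinary annuity of 156 payments, first payment at period 180.
Periodic rate r = 0.069/12 per month; n is counted in months.
The ordinary-annuity PV formula values the stream one period before the first payment (period 179); discount that back 179 periods:
PV₀ = 5,400 × [1 − (1+r)^−156] / r × (1+r)^−179 = £198,936.03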